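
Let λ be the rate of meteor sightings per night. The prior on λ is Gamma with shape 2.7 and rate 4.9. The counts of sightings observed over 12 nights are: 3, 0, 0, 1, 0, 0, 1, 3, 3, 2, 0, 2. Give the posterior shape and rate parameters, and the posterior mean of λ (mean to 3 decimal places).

Total count ∑xᵢ = 15 over n = 12 nights.
Gamma is conjugate to the Poisson likelihood: posterior is Gamma(shape = 2.7+15 = 17.7, rate = 4.9+12 = 16.9).
E[λ | data] = 17.7/16.9 = 1.047.

Posterior: Gamma(shape=17.7, rate=16.9); mean ≈ 1.047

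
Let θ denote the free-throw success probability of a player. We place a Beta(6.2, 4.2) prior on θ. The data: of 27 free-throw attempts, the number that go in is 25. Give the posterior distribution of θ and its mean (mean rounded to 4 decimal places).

The binomial likelihood is conjugate to the Beta prior: with 25 successes and 2 failures, the posterior is Beta(6.2+25, 4.2+2) = Beta(31.2, 6.2).
Posterior mean = α/(α+β) = 31.2/37.4 = 0.8342.

Posterior: Beta(31.2, 6.2); mean ≈ 0.8342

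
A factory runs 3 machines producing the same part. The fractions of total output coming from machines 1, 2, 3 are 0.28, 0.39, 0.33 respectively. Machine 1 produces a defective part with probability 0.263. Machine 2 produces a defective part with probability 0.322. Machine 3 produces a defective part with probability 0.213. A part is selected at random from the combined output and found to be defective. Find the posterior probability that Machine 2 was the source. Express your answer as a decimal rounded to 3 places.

Tabulate prior·likelihood by source: [1] prior 0.28, lik 0.263, product 0.07364; [2] prior 0.39, lik 0.322, product 0.1256; [3] prior 0.33, lik 0.213, product 0.07029.
Normalizing constant = 0.26951; the posterior for Machine 2 is its product over the sum, 0.1256/0.26951 = 0.466.

Posterior probability ≈ 0.466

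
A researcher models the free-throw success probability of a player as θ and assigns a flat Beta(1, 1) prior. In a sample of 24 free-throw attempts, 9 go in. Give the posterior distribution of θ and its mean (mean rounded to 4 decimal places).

Posterior: Beta(10, 16); mean ≈ 0.3846

The binomial likelihood is conjugate to the Beta prior: with 9 successes and 15 failures, the posterior is Beta(1+9, 1+15) = Beta(10, 16).
E[θ | data] = 10/(10+16) = 0.3846.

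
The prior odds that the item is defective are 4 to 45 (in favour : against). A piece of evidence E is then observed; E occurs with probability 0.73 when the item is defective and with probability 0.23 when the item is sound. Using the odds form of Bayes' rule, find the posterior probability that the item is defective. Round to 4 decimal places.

Prior odds = 4/45 = 0.088889.
Likelihood ratio for E = 0.73/0.23 = 3.1739.
Posterior odds = prior odds × LR = 0.28213.
Posterior probability = odds/(1+odds) = 0.28213/1.2821 = 0.2200.

Posterior probability ≈ 0.2200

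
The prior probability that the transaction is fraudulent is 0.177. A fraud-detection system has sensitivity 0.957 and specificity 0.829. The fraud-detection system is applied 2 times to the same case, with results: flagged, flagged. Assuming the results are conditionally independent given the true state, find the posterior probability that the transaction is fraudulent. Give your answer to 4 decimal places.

With H the event that the transaction is fraudulent, the joint likelihood of the observed sequence is P(data|H) = 0.957·0.957 = 0.91585 and P(data|¬H) = 0.171·0.171 = 0.029241.
Bayes: P(H|data) = 0.177·0.91585 / (0.177·0.91585 + 0.823·0.029241) = 0.16211/0.18617 = 0.8707.

Posterior P(H) ≈ 0.8707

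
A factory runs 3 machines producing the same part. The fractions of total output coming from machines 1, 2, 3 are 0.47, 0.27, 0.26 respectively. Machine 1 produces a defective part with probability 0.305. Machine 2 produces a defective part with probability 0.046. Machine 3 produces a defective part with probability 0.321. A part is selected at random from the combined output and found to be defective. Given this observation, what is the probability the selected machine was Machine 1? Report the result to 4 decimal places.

Posterior probability ≈ 0.5992

P(defective|M1) = 0.305; P(defective|M2) = 0.046; P(defective|M3) = 0.321.
Prior × likelihood for each source: 0.47·0.305=0.1433, 0.27·0.046=0.01242, 0.26·0.321=0.08346. Summing gives P(defective) = 0.23923.
P(Machine 1 | defective) = 0.1433 / 0.23923 = 0.5992.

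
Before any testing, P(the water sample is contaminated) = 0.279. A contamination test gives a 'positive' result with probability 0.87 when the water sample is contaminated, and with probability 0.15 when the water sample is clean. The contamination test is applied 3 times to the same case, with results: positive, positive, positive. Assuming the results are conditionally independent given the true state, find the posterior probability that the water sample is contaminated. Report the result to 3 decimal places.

Posterior P(H) ≈ 0.987

With H the event that the water sample is contaminated, the joint likelihood of the observed sequence is P(data|H) = 0.87·0.87·0.87 = 0.65850 and P(data|¬H) = 0.15·0.15·0.15 = 0.0033750.
Bayes: P(H|data) = 0.279·0.65850 / (0.279·0.65850 + 0.721·0.0033750) = 0.18372/0.18616 = 0.9869.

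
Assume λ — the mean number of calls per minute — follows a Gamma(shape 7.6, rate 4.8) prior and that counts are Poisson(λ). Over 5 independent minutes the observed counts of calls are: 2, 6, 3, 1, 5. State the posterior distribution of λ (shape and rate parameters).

The Poisson likelihood adds the total count to the shape and the number of exposure periods to the rate. Here ∑xᵢ = 17 and n = 5, so shape 7.6→24.6 and rate 4.8→9.8.

Posterior: Gamma(shape=24.6, rate=9.8)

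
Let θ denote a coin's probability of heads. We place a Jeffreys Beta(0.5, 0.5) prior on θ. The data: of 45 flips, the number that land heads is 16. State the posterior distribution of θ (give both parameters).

Observing 16 successes and 29 failures updates Beta(0.5, 0.5) by adding the success and failure counts to the two shape parameters: α = 0.5+16 = 16.5, β = 0.5+29 = 29.5.

Posterior: Beta(16.5, 29.5)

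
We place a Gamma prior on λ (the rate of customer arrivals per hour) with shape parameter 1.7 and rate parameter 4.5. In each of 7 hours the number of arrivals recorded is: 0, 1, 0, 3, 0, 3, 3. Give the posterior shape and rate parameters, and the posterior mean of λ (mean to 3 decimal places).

Posterior: Gamma(shape=11.7, rate=11.5); mean ≈ 1.017

Total count ∑xᵢ = 10 over n = 7 hours.
Gamma is conjugate to the Poisson likelihood: posterior is Gamma(shape = 1.7+10 = 11.7, rate = 4.5+7 = 11.5).
E[λ | data] = 11.7/11.5 = 1.017.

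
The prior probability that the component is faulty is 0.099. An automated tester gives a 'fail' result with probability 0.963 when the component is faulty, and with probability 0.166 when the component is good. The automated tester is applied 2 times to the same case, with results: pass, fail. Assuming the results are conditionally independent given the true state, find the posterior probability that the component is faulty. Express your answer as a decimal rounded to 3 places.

With H the event that the component is faulty, the joint likelihood of the observed sequence is P(data|H) = 0.037·0.963 = 0.035631 and P(data|¬H) = 0.834·0.166 = 0.13844.
Bayes: P(H|data) = 0.099·0.035631 / (0.099·0.035631 + 0.901·0.13844) = 0.0035275/0.12827 = 0.0275.

Posterior P(H) ≈ 0.028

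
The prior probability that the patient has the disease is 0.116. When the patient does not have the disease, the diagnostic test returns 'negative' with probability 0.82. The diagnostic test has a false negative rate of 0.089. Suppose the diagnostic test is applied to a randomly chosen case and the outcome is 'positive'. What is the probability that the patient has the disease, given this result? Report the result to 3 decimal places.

P(H | E) ≈ 0.399

Let H be the event that the patient has the disease. P(H) = 0.116, so P(¬H) = 0.884. With E the 'positive' result, P(E|H) = 0.911 and P(E|¬H) = 0.18.
P(E) = 0.911·0.116 + 0.18·0.884 = 0.10568 + 0.15912 = 0.26480.
By Bayes' theorem, P(H|E) = 0.10568 / 0.26480 = 0.399.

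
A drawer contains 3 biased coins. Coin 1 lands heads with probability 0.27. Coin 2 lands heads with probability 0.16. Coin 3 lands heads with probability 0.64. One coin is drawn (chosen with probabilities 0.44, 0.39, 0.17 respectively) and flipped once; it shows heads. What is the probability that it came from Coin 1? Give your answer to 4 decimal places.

P(heads|C1) = 0.27; P(heads|C2) = 0.16; P(heads|C3) = 0.64.
Prior × likelihood for each source: 0.44·0.27=0.1188, 0.39·0.16=0.06240, 0.17·0.64=0.1088. Summing gives P(heads) = 0.29000.
P(Coin 1 | heads) = 0.1188 / 0.29000 = 0.4097.

Posterior probability ≈ 0.4097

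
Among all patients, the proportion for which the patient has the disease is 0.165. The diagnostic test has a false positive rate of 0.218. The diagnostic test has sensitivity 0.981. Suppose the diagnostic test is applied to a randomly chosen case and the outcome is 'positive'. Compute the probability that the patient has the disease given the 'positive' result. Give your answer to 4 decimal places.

Let H be the event that the patient has the disease. P(H) = 0.165, so P(¬H) = 0.835. With E the 'positive' result, P(E|H) = 0.981 and P(E|¬H) = 0.218.
P(E) = 0.981·0.165 + 0.218·0.835 = 0.16187 + 0.18203 = 0.34390.
By Bayes' theorem, P(H|E) = 0.16187 / 0.34390 = 0.4707.

P(H | E) ≈ 0.4707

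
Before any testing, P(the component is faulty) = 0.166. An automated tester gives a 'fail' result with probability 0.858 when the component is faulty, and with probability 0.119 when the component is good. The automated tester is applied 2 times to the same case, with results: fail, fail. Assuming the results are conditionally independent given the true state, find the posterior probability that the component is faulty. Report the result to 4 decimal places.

Posterior P(H) ≈ 0.9119

With H the event that the component is faulty, the joint likelihood of the observed sequence is P(data|H) = 0.858·0.858 = 0.73616 and P(data|¬H) = 0.119·0.119 = 0.014161.
Bayes: P(H|data) = 0.166·0.73616 / (0.166·0.73616 + 0.834·0.014161) = 0.12220/0.13401 = 0.9119.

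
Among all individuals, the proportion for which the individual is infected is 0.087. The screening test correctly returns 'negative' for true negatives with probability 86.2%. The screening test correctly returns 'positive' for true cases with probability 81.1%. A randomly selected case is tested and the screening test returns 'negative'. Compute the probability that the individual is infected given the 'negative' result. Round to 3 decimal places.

Write H for 'the individual is infected'. Prior odds H:¬H = 0.087/0.913 = 0.095290. For the 'negative' outcome, the likelihood ratio is 0.189/0.862 = 0.21926.
Posterior odds = 0.095290 × 0.21926 = 0.020893, so P(H|E) = 0.020893/(1+0.020893) = 0.020.

P(H | E) ≈ 0.020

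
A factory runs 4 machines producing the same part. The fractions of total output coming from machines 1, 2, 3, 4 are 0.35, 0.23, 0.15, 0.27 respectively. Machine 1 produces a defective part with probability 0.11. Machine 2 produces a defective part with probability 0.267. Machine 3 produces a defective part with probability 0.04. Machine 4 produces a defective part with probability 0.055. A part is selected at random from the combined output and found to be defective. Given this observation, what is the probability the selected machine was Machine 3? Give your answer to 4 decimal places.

P(defective|M1) = 0.11; P(defective|M2) = 0.267; P(defective|M3) = 0.04; P(defective|M4) = 0.055.
Prior × likelihood for each source: 0.35·0.11=0.03850, 0.23·0.267=0.06141, 0.15·0.04=0.006000, 0.27·0.055=0.01485. Summing gives P(defective) = 0.12076.
P(Machine 3 | defective) = 0.006000 / 0.12076 = 0.0497.

Posterior probability ≈ 0.0497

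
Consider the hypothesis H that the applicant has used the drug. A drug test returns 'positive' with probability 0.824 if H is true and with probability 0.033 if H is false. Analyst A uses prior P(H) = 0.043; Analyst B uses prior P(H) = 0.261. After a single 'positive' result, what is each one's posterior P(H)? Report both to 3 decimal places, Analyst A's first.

Analyst A: 0.529; Analyst B: 0.898

The likelihood ratio for a 'positive' result is 0.824/0.033 = 24.970.
Analyst A: prior odds 0.043/0.957 = 0.044932; posterior odds 1.1219; posterior probability 0.529.
Analyst B: prior odds 0.261/0.739 = 0.35318; posterior odds 8.8188; posterior probability 0.898.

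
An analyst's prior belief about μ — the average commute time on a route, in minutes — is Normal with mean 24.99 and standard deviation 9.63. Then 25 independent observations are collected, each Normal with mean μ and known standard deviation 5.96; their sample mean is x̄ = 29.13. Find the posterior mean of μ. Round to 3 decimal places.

With known σ, the Normal prior is conjugate. Weight on the data is w = (n/σ²)/(n/σ² + 1/τ₀²) = 0.703797/(0.703797+0.0107832) = 0.98491.
Posterior mean = w·x̄ + (1−w)·μ₀ = 0.98491·29.13 + 0.015090·24.99 = 29.068.

Posterior mean ≈ 29.068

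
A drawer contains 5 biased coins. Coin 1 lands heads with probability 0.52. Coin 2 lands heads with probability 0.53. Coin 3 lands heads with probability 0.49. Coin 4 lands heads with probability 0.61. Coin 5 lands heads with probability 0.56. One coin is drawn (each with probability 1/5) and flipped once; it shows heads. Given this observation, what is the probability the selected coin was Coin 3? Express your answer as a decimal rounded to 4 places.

P(heads|C1) = 0.52; P(heads|C2) = 0.53; P(heads|C3) = 0.49; P(heads|C4) = 0.61; P(heads|C5) = 0.56.
Prior × likelihood for each source: 0.2·0.52=0.1040, 0.2·0.53=0.1060, 0.2·0.49=0.09800, 0.2·0.61=0.1220, 0.2·0.56=0.1120. Summing gives P(heads) = 0.54200.
P(Coin 3 | heads) = 0.09800 / 0.54200 = 0.1808.

Posterior probability ≈ 0.1808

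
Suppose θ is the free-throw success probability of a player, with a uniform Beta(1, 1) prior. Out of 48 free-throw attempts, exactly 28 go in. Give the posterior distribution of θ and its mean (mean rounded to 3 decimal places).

Posterior: Beta(29, 21); mean ≈ 0.580

Observing 28 successes and 20 failures updates Beta(1, 1) by adding the success and failure counts to the two shape parameters: α = 1+28 = 29, β = 1+20 = 21.
Posterior mean = α/(α+β) = 29/50 = 0.580.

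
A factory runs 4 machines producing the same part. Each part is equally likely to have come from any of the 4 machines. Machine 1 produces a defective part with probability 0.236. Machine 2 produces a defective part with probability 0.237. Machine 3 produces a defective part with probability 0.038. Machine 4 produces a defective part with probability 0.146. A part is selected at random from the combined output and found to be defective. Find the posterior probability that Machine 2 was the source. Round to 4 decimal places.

Posterior probability ≈ 0.3607

P(defective|M1) = 0.236; P(defective|M2) = 0.237; P(defective|M3) = 0.038; P(defective|M4) = 0.146.
Prior × likelihood for each source: 0.25·0.236=0.05900, 0.25·0.237=0.05925, 0.25·0.038=0.009500, 0.25·0.146=0.03650. Summing gives P(defective) = 0.16425.
P(Machine 2 | defective) = 0.05925 / 0.16425 = 0.3607.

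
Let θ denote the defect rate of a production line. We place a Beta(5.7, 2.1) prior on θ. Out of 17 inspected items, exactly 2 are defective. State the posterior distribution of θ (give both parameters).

Observing 2 successes and 15 failures updates Beta(5.7, 2.1) by adding the success and failure counts to the two shape parameters: α = 5.7+2 = 7.7, β = 2.1+15 = 17.1.

Posterior: Beta(7.7, 17.1)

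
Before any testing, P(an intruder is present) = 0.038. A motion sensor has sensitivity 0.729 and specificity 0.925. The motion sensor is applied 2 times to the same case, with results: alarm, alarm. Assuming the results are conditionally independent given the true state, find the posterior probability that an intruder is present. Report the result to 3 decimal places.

Let H be the event that an intruder is present; start with P(H) = 0.038. P('alarm'|H) = 0.729, P('alarm'|¬H) = 0.075.
Update on result 1 ('alarm'): P(H) ← 0.729·0.0380 / (0.729·0.0380 + 0.075·0.9620) = 0.027702/0.099852 = 0.2774.
Update on result 2 ('alarm'): P(H) ← 0.729·0.2774 / (0.729·0.2774 + 0.075·0.7226) = 0.20225/0.25644 = 0.7887.

Posterior P(H) ≈ 0.789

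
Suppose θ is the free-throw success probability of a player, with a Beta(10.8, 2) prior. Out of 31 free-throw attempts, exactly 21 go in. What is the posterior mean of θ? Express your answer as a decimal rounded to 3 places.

The binomial likelihood is conjugate to the Beta prior: with 21 successes and 10 failures, the posterior is Beta(10.8+21, 2+10) = Beta(31.8, 12).
Posterior mean = α/(α+β) = 31.8/43.8 = 0.726.

Posterior mean ≈ 0.726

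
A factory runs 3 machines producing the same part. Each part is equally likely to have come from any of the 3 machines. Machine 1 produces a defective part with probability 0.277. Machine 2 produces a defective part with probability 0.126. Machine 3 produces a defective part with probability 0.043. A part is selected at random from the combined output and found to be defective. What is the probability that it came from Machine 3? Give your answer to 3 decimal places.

Posterior probability ≈ 0.096

P(defective|M1) = 0.277; P(defective|M2) = 0.126; P(defective|M3) = 0.043.
Prior × likelihood for each source: 0.333333·0.277=0.09233, 0.333333·0.126=0.04200, 0.333333·0.043=0.01433. Summing gives P(defective) = 0.14867.
P(Machine 3 | defective) = 0.01433 / 0.14867 = 0.096.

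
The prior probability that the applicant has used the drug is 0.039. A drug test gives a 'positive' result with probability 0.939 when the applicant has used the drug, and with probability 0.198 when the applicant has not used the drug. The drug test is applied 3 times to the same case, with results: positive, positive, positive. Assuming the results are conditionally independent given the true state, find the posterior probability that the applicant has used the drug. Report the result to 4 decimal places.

Posterior P(H) ≈ 0.8123

Let H be the event that the applicant has used the drug; start with P(H) = 0.039. P('positive'|H) = 0.939, P('positive'|¬H) = 0.198.
Update on result 1 ('positive'): P(H) ← 0.939·0.0390 / (0.939·0.0390 + 0.198·0.9610) = 0.036621/0.22690 = 0.1614.
Update on result 2 ('positive'): P(H) ← 0.939·0.1614 / (0.939·0.1614 + 0.198·0.8386) = 0.15155/0.31760 = 0.4772.
Update on result 3 ('positive'): P(H) ← 0.939·0.4772 / (0.939·0.4772 + 0.198·0.5228) = 0.44808/0.55160 = 0.8123.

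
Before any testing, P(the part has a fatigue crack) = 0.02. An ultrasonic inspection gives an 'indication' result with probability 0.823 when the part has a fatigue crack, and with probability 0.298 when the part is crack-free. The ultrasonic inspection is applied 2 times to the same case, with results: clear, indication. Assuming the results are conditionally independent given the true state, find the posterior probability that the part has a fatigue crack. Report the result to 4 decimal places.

Posterior P(H) ≈ 0.0140

With H the event that the part has a fatigue crack, the joint likelihood of the observed sequence is P(data|H) = 0.177·0.823 = 0.14567 and P(data|¬H) = 0.702·0.298 = 0.20920.
Bayes: P(H|data) = 0.02·0.14567 / (0.02·0.14567 + 0.98·0.20920) = 0.0029134/0.20793 = 0.0140.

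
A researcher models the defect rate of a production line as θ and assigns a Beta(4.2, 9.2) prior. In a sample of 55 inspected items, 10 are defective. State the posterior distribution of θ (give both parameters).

Posterior: Beta(14.2, 54.2)

The binomial likelihood is conjugate to the Beta prior: with 10 successes and 45 failures, the posterior is Beta(4.2+10, 9.2+45) = Beta(14.2, 54.2).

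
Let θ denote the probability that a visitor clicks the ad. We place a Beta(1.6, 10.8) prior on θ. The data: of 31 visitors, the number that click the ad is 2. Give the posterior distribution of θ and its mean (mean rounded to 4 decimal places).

Observing 2 successes and 29 failures updates Beta(1.6, 10.8) by adding the success and failure counts to the two shape parameters: α = 1.6+2 = 3.6, β = 10.8+29 = 39.8.
Posterior mean = α/(α+β) = 3.6/43.4 = 0.0829.

Posterior: Beta(3.6, 39.8); mean ≈ 0.0829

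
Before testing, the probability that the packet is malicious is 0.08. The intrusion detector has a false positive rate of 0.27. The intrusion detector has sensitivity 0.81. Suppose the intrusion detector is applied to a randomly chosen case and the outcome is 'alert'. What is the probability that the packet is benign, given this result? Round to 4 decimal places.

P(¬H | E) ≈ 0.7931

Write H for 'the packet is malicious'. Prior odds H:¬H = 0.08/0.92 = 0.086957. For the 'alert' outcome, the likelihood ratio is 0.81/0.27 = 3.0000.
Posterior odds = 0.086957 × 3.0000 = 0.26087, so P(H|E) = 0.26087/(1+0.26087) = 0.2069. Then P(¬H|E) = 1 − 0.2069 = 0.7931.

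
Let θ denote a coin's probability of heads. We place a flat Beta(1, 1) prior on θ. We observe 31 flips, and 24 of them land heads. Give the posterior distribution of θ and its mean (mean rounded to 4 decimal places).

Observing 24 successes and 7 failures updates Beta(1, 1) by adding the success and failure counts to the two shape parameters: α = 1+24 = 25, β = 1+7 = 8.
E[θ | data] = 25/(25+8) = 0.7576.

Posterior: Beta(25, 8); mean ≈ 0.7576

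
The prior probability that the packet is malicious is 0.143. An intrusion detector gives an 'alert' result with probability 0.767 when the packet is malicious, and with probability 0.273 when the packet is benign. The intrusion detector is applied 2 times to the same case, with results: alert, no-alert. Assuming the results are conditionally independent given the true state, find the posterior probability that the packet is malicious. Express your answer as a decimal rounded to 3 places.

With H the event that the packet is malicious, the joint likelihood of the observed sequence is P(data|H) = 0.767·0.233 = 0.17871 and P(data|¬H) = 0.273·0.727 = 0.19847.
Bayes: P(H|data) = 0.143·0.17871 / (0.143·0.17871 + 0.857·0.19847) = 0.025556/0.19565 = 0.1306.

Posterior P(H) ≈ 0.131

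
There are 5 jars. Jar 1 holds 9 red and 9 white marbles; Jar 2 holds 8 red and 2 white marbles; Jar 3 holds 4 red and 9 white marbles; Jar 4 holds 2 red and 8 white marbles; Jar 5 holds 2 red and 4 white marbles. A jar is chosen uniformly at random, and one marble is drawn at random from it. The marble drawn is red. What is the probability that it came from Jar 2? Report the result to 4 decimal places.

Posterior probability ≈ 0.3737

Tabulate prior·likelihood by source: [1] prior 0.2, lik 0.5, product 0.1000; [2] prior 0.2, lik 0.8, product 0.1600; [3] prior 0.2, lik 0.3077, product 0.06154; [4] prior 0.2, lik 0.2, product 0.04000; [5] prior 0.2, lik 0.3333, product 0.06667.
Normalizing constant = 0.42821; the posterior for Jar 2 is its product over the sum, 0.1600/0.42821 = 0.3737.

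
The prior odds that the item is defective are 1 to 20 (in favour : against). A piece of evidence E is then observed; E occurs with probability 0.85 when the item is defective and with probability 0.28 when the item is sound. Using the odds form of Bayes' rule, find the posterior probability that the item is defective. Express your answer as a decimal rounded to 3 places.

Posterior probability ≈ 0.132

Prior odds = 1/20 = 0.050000. In log-odds, ln(0.050000) = -2.9957.
Add log likelihood ratio: ln(3.0357) = 1.1104.
Posterior log-odds = -1.8853, so posterior odds = exp(-1.8853) = 0.15179. Converting, P(H|E) = 0.15179/1.1518 = 0.132.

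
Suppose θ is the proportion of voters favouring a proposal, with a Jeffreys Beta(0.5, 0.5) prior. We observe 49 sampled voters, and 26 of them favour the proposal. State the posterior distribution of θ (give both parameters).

Posterior: Beta(26.5, 23.5)

Observing 26 successes and 23 failures updates Beta(0.5, 0.5) by adding the success and failure counts to the two shape parameters: α = 0.5+26 = 26.5, β = 0.5+23 = 23.5.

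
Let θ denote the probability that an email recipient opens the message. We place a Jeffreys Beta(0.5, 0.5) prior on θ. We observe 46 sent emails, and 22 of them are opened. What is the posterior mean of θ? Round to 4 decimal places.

Posterior mean ≈ 0.4787

The binomial likelihood is conjugate to the Beta prior: with 22 successes and 24 failures, the posterior is Beta(0.5+22, 0.5+24) = Beta(22.5, 24.5).
Posterior mean = α/(α+β) = 22.5/47 = 0.4787.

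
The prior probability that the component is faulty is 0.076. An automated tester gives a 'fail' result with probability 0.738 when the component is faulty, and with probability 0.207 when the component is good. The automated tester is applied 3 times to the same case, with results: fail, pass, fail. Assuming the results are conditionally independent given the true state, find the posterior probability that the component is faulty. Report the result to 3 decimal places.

Posterior P(H) ≈ 0.257

With H the event that the component is faulty, the joint likelihood of the observed sequence is P(data|H) = 0.738·0.262·0.738 = 0.14270 and P(data|¬H) = 0.207·0.793·0.207 = 0.033979.
Bayes: P(H|data) = 0.076·0.14270 / (0.076·0.14270 + 0.924·0.033979) = 0.010845/0.042242 = 0.2567.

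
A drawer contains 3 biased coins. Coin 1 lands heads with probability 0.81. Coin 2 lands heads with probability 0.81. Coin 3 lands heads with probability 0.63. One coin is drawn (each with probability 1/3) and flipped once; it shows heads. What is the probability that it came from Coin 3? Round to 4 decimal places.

Posterior probability ≈ 0.2800

P(heads|C1) = 0.81; P(heads|C2) = 0.81; P(heads|C3) = 0.63.
Prior × likelihood for each source: 0.333333·0.81=0.2700, 0.333333·0.81=0.2700, 0.333333·0.63=0.2100. Summing gives P(heads) = 0.75000.
P(Coin 3 | heads) = 0.2100 / 0.75000 = 0.2800.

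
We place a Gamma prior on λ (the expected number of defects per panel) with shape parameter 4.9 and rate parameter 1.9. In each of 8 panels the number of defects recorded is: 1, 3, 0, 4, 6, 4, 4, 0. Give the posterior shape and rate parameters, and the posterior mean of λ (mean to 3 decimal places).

Total count ∑xᵢ = 22 over n = 8 panels.
Gamma is conjugate to the Poisson likelihood: posterior is Gamma(shape = 4.9+22 = 26.9, rate = 1.9+8 = 9.9).
Posterior mean = shape/rate = 26.9/9.9 = 2.717.

Posterior: Gamma(shape=26.9, rate=9.9); mean ≈ 2.717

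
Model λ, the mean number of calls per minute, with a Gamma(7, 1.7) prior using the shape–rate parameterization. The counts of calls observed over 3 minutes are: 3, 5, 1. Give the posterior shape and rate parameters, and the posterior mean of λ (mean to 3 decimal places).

Posterior: Gamma(shape=16, rate=4.7); mean ≈ 3.404

The Poisson likelihood adds the total count to the shape and the number of exposure periods to the rate. Here ∑xᵢ = 9 and n = 3, so shape 7→16 and rate 1.7→4.7.
Posterior mean = shape/rate = 16/4.7 = 3.404.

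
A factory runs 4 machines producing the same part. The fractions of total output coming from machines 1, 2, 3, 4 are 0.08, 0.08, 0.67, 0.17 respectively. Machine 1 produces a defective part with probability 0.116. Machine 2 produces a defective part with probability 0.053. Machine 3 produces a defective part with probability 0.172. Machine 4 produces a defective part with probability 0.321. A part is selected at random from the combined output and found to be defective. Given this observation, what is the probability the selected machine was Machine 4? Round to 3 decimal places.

Posterior probability ≈ 0.298

Tabulate prior·likelihood by source: [1] prior 0.08, lik 0.116, product 0.009280; [2] prior 0.08, lik 0.053, product 0.004240; [3] prior 0.67, lik 0.172, product 0.1152; [4] prior 0.17, lik 0.321, product 0.05457.
Normalizing constant = 0.18333; the posterior for Machine 4 is its product over the sum, 0.05457/0.18333 = 0.298.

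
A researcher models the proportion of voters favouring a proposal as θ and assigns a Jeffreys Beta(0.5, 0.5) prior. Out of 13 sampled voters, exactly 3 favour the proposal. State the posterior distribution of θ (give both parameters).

Observing 3 successes and 10 failures updates Beta(0.5, 0.5) by adding the success and failure counts to the two shape parameters: α = 0.5+3 = 3.5, β = 0.5+10 = 10.5.

Posterior: Beta(3.5, 10.5)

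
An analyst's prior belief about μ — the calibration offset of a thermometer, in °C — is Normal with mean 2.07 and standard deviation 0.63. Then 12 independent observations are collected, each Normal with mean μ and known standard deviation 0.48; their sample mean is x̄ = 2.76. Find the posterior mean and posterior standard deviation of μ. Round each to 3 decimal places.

Posterior mean ≈ 2.728; posterior SD ≈ 0.135

Prior precision 1/τ₀² = 1/0.63² = 2.51953; data precision n/σ² = 12/0.48² = 52.0833.
Posterior precision = 2.51953 + 52.0833 = 54.6029, giving posterior SD = 1/√54.6029 = 0.135.
Posterior mean = (2.51953·2.07 + 52.0833·2.76) / 54.6029 = 2.728.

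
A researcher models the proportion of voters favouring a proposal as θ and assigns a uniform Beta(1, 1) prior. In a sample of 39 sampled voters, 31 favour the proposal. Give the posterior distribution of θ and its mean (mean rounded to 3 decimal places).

The binomial likelihood is conjugate to the Beta prior: with 31 successes and 8 failures, the posterior is Beta(1+31, 1+8) = Beta(32, 9).
Posterior mean = α/(α+β) = 32/41 = 0.780.

Posterior: Beta(32, 9); mean ≈ 0.780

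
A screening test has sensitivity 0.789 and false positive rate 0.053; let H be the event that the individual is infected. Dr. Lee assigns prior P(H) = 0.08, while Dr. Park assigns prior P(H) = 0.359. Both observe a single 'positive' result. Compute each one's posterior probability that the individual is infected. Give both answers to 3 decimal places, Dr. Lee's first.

P('+'|H) = 0.789, P('+'|¬H) = 0.053.
Dr. Lee: numerator 0.789·0.08 = 0.063120; evidence = 0.063120+0.053·0.92 = 0.11188; posterior = 0.564.
Dr. Park: numerator 0.789·0.359 = 0.28325; evidence = 0.28325+0.053·0.641 = 0.31722; posterior = 0.893.

Dr. Lee: 0.564; Dr. Park: 0.893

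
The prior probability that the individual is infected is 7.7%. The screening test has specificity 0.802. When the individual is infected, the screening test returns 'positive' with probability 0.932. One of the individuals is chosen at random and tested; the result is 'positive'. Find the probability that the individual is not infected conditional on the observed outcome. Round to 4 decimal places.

P(¬H | E) ≈ 0.7180

Let H be the event that the individual is infected. P(H) = 0.077, so P(¬H) = 0.923. With E the 'positive' result, P(E|H) = 0.932 and P(E|¬H) = 0.198.
P(E) = 0.932·0.077 + 0.198·0.923 = 0.071764 + 0.18275 = 0.25452.
By Bayes' theorem, P(H|E) = 0.071764 / 0.25452 = 0.2820. Hence P(¬H|E) = 1 − 0.2820 = 0.7180.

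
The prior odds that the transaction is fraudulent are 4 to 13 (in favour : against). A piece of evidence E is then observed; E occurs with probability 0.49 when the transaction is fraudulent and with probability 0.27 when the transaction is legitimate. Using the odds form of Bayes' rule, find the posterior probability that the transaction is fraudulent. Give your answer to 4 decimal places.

Posterior probability ≈ 0.3583

Prior odds = 4/13 = 0.30769.
Likelihood ratio for E = 0.49/0.27 = 1.8148.
Posterior odds = prior odds × LR = 0.55840.
Posterior probability = odds/(1+odds) = 0.55840/1.5584 = 0.3583.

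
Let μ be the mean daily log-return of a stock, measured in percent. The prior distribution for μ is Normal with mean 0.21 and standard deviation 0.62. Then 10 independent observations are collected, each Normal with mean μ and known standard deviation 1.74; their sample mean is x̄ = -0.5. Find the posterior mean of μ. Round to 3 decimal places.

Posterior mean ≈ -0.187

Prior precision 1/τ₀² = 1/0.62² = 2.60146; data precision n/σ² = 10/1.74² = 3.30295.
Posterior precision = 2.60146 + 3.30295 = 5.90440.
Posterior mean = (2.60146·0.21 + 3.30295·-0.5) / 5.90440 = -0.187.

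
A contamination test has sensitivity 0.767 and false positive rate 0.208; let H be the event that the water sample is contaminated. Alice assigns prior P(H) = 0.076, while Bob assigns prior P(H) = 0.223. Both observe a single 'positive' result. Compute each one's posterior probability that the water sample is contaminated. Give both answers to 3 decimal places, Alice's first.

P('+'|H) = 0.767, P('+'|¬H) = 0.208.
Alice: numerator 0.767·0.076 = 0.058292; evidence = 0.058292+0.208·0.924 = 0.25048; posterior = 0.233.
Bob: numerator 0.767·0.223 = 0.17104; evidence = 0.17104+0.208·0.777 = 0.33266; posterior = 0.514.

Alice: 0.233; Bob: 0.514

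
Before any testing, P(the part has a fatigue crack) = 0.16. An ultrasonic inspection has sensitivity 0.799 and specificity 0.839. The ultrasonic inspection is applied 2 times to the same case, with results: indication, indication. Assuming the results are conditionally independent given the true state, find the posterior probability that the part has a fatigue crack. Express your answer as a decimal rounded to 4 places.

Posterior P(H) ≈ 0.8243

Let H be the event that the part has a fatigue crack; start with P(H) = 0.16. P('indication'|H) = 0.799, P('indication'|¬H) = 0.161.
Update on result 1 ('indication'): P(H) ← 0.799·0.1600 / (0.799·0.1600 + 0.161·0.8400) = 0.12784/0.26308 = 0.4859.
Update on result 2 ('indication'): P(H) ← 0.799·0.4859 / (0.799·0.4859 + 0.161·0.5141) = 0.38826/0.47103 = 0.8243.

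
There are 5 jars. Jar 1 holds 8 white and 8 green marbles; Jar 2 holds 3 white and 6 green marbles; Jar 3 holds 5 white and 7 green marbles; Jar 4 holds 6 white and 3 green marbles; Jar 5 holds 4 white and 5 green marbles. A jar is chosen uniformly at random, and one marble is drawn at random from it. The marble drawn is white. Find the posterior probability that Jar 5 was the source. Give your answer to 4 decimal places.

Posterior probability ≈ 0.1882

Tabulate prior·likelihood by source: [1] prior 0.2, lik 0.5, product 0.1000; [2] prior 0.2, lik 0.3333, product 0.06667; [3] prior 0.2, lik 0.4167, product 0.08333; [4] prior 0.2, lik 0.6667, product 0.1333; [5] prior 0.2, lik 0.4444, product 0.08889.
Normalizing constant = 0.47222; the posterior for Jar 5 is its product over the sum, 0.08889/0.47222 = 0.1882.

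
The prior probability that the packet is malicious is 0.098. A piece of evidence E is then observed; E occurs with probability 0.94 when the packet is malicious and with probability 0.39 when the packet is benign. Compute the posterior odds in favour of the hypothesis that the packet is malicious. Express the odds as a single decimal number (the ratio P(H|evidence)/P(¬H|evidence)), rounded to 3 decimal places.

Prior odds = 0.098/(1−0.098) = 0.10865. In log-odds, ln(0.10865) = -2.2196.
Add log likelihood ratio: ln(2.4103) = 0.87973.
Posterior log-odds = -1.3399, so posterior odds = exp(-1.3399) = 0.26187.

Posterior odds ≈ 0.262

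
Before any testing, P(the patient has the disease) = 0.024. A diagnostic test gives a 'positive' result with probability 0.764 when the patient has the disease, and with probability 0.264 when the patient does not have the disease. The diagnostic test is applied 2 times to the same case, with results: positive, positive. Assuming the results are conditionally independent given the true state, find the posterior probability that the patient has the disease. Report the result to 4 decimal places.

Posterior P(H) ≈ 0.1708

Let H be the event that the patient has the disease; start with P(H) = 0.024. P('positive'|H) = 0.764, P('positive'|¬H) = 0.264.
Update on result 1 ('positive'): P(H) ← 0.764·0.0240 / (0.764·0.0240 + 0.264·0.9760) = 0.018336/0.27600 = 0.0664.
Update on result 2 ('positive'): P(H) ← 0.764·0.0664 / (0.764·0.0664 + 0.264·0.9336) = 0.050756/0.29722 = 0.1708.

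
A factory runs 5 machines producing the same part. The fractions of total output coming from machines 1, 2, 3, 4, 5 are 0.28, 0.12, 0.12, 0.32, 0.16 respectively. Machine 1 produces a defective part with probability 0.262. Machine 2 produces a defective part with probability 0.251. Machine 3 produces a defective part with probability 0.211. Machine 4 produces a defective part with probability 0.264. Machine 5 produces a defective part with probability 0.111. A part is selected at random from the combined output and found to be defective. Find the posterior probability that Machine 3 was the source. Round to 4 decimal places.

P(defective|M1) = 0.262; P(defective|M2) = 0.251; P(defective|M3) = 0.211; P(defective|M4) = 0.264; P(defective|M5) = 0.111.
Prior × likelihood for each source: 0.28·0.262=0.07336, 0.12·0.251=0.03012, 0.12·0.211=0.02532, 0.32·0.264=0.08448, 0.16·0.111=0.01776. Summing gives P(defective) = 0.23104.
P(Machine 3 | defective) = 0.02532 / 0.23104 = 0.1096.

Posterior probability ≈ 0.1096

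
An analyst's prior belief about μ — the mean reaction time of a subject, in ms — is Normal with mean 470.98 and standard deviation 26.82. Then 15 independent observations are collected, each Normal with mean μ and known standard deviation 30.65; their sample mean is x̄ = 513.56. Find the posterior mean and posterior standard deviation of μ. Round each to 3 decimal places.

Prior precision 1/τ₀² = 1/26.82² = 0.00139022; data precision n/σ² = 15/30.65² = 0.0159673.
Posterior precision = 0.00139022 + 0.0159673 = 0.0173575, giving posterior SD = 1/√0.0173575 = 7.590.
Posterior mean = (0.00139022·470.98 + 0.0159673·513.56) / 0.0173575 = 510.150.

Posterior mean ≈ 510.150; posterior SD ≈ 7.590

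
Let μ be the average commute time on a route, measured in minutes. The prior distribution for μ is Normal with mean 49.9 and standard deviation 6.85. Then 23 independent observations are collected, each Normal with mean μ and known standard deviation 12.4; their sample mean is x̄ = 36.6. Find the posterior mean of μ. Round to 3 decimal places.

With known σ, the Normal prior is conjugate. Weight on the data is w = (n/σ²)/(n/σ² + 1/τ₀²) = 0.149584/(0.149584+0.0213117) = 0.87529.
Posterior mean = w·x̄ + (1−w)·μ₀ = 0.87529·36.6 + 0.12471·49.9 = 38.259.

Posterior mean ≈ 38.259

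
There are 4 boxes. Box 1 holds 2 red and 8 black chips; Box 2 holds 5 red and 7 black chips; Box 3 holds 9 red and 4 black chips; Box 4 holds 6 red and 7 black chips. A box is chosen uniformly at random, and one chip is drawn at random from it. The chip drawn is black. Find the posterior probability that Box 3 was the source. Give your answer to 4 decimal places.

Tabulate prior·likelihood by source: [1] prior 0.25, lik 0.8, product 0.2000; [2] prior 0.25, lik 0.5833, product 0.1458; [3] prior 0.25, lik 0.3077, product 0.07692; [4] prior 0.25, lik 0.5385, product 0.1346.
Normalizing constant = 0.55737; the posterior for Box 3 is its product over the sum, 0.07692/0.55737 = 0.1380.

Posterior probability ≈ 0.1380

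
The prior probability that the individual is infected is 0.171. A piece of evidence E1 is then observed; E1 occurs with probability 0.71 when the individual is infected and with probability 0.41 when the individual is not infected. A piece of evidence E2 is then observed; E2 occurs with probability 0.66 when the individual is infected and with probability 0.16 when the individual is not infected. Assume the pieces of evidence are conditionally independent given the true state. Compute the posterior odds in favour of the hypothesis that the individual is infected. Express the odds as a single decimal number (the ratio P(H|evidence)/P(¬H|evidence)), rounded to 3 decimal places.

Prior odds = 0.171/(1−0.171) = 0.20627.
Likelihood ratio for E1 = 0.71/0.41 = 1.7317.
Likelihood ratio for E2 = 0.66/0.16 = 4.1250.
Posterior odds = prior odds × LR₁ × LR₂ = 1.4735.

Posterior odds ≈ 1.473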